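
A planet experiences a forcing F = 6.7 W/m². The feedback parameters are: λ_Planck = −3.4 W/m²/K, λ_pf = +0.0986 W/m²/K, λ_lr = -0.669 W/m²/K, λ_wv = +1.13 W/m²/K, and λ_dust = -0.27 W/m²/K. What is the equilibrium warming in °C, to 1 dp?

Net feedback parameter λ = (−3.4) + (+0.0986) + (-0.669) + (+1.13) + (-0.27) = -3.1104 W/m²/K.
ΔT = −F/λ = −6.7/(-3.1104) = 2.2 °C.

2.2 °C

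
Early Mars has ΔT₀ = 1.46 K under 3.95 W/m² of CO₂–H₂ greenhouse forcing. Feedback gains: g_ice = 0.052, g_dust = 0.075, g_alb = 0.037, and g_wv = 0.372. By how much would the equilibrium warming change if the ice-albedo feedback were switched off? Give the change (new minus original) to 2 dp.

-0.32 K

Original: g = 0.536, ΔT = 1.46/(1−0.536) = 3.1466 K.
Without ice-albedo: g' = 0.484, ΔT' = 1.46/(1−0.484) = 2.8295 K.
Change = 2.8295 − 3.1466 = -0.32 K.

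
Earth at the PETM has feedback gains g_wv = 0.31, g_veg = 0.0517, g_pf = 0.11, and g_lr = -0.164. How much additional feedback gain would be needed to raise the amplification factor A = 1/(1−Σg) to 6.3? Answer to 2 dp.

0.53

Current total gain = 0.3077.
Target gain for A = 6.3: g* = 1 − 1/6.3 = 0.8413.
Additional gain needed = 0.8413 − 0.3077 = 0.53.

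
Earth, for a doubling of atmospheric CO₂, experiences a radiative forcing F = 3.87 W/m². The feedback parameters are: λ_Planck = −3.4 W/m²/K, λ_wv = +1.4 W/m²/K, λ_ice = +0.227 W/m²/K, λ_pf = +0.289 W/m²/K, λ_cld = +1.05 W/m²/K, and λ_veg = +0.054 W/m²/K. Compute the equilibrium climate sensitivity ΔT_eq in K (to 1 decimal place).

10.2 K

Net feedback parameter λ = (−3.4) + (+1.4) + (+0.227) + (+0.289) + (+1.05) + (+0.054) = -0.38 W/m²/K.
ΔT = −F/λ = −3.87/(-0.38) = 10.2 K.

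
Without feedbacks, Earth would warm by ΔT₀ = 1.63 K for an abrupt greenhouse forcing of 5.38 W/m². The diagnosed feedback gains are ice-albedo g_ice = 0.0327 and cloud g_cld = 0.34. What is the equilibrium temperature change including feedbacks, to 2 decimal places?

2.60 K

Total gain g = 0.0327 + 0.34 = 0.3727.
Amplification A = 1/(1 − 0.3727) = 1.594.
ΔT = 1.63 × 1.594 = 2.60 K.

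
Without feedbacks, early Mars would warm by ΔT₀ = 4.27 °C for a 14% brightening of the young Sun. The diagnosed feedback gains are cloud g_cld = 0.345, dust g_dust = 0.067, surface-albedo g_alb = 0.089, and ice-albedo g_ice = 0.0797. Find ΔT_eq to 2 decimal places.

Total gain g = 0.345 + 0.067 + 0.089 + 0.0797 = 0.5807.
Amplification A = 1/(1 − 0.5807) = 2.385.
ΔT = 4.27 × 2.385 = 10.18 °C.

10.18 °C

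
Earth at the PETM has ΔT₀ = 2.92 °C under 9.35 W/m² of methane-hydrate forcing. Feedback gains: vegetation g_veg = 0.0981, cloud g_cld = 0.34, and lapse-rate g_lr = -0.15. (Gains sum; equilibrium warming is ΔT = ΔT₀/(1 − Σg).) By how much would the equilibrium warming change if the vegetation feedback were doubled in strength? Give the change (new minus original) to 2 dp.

0.66 °C

Original: g = 0.2881, ΔT = 2.92/(1−0.2881) = 4.1017 °C.
With doubled vegetation: g' = 0.3862, ΔT' = 2.92/(1−0.3862) = 4.7572 °C.
Change = 4.7572 − 4.1017 = 0.66 °C.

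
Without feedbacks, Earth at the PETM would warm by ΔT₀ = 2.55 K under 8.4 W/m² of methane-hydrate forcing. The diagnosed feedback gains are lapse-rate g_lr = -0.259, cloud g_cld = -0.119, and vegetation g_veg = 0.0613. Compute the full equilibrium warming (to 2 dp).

Total gain g = -0.259 − 0.119 + 0.0613 = -0.3167.
Amplification A = 1/(1 + 0.3167) = 0.7595.
ΔT = 2.55 × 0.7595 = 1.94 K.

1.94 K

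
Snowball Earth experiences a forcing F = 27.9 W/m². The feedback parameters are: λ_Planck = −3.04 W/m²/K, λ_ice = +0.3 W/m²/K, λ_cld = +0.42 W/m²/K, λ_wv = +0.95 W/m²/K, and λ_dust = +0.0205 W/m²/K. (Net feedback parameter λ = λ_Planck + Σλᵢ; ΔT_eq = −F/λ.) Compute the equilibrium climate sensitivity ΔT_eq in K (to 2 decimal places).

20.67 K

Net feedback parameter λ = (−3.04) + (+0.3) + (+0.42) + (+0.95) + (+0.0205) = -1.3495 W/m²/K.
ΔT = −F/λ = −27.9/(-1.3495) = 20.67 K.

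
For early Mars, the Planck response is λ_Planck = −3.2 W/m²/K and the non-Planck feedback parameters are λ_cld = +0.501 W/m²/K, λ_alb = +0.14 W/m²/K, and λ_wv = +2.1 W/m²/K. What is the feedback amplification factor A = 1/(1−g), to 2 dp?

6.97

Convert to gains: g_cld = 0.501/3.2 = 0.1566; g_alb = 0.14/3.2 = 0.04375; g_wv = 2.1/3.2 = 0.6562.
Total gain g = 0.85655.
A = 1/(1 − 0.85655) = 6.97.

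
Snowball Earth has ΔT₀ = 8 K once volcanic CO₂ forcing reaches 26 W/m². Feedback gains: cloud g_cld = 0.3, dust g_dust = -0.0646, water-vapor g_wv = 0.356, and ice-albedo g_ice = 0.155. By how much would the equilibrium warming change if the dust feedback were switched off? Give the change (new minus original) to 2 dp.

Original: g = 0.7464, ΔT = 8/(1−0.7464) = 31.5457 K.
Without dust: g' = 0.811, ΔT' = 8/(1−0.811) = 42.3280 K.
Change = 42.3280 − 31.5457 = 10.78 K.

10.78 K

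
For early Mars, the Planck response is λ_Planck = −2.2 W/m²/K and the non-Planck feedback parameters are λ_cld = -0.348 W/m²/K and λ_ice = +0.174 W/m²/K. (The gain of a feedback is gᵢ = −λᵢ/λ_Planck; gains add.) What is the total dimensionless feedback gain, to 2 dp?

-0.08

Convert to gains: g_cld = -0.348/2.2 = -0.1582; g_ice = 0.174/2.2 = 0.07909.
Total gain g = -0.07911.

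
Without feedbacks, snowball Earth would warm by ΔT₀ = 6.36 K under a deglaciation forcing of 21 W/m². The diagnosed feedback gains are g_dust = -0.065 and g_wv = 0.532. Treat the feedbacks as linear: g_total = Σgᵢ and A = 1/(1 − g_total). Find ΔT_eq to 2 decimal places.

Total gain g = -0.065 + 0.532 = 0.467.
Amplification A = 1/(1 − 0.467) = 1.876.
ΔT = 6.36 × 1.876 = 11.93 K.

11.93 K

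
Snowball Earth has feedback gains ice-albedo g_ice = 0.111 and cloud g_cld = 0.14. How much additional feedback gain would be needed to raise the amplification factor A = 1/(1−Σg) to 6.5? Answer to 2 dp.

0.60

Current total gain = 0.251.
Target gain for A = 6.5: g* = 1 − 1/6.5 = 0.8462.
Additional gain needed = 0.8462 − 0.251 = 0.60.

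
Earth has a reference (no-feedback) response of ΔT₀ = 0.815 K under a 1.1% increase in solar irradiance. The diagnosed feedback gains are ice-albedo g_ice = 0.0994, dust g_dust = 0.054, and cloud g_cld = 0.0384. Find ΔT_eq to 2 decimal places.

Total gain g = 0.0994 + 0.054 + 0.0384 = 0.1918.
Amplification A = 1/(1 − 0.1918) = 1.237.
ΔT = 0.815 × 1.237 = 1.01 K.

1.01 K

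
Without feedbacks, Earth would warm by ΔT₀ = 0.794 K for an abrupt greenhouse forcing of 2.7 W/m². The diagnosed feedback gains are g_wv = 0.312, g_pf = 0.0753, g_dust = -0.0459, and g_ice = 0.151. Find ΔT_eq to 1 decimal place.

1.6 K

Total gain g = 0.312 + 0.0753 − 0.0459 + 0.151 = 0.4924.
Amplification A = 1/(1 − 0.4924) = 1.97.
ΔT = 0.794 × 1.97 = 1.6 K.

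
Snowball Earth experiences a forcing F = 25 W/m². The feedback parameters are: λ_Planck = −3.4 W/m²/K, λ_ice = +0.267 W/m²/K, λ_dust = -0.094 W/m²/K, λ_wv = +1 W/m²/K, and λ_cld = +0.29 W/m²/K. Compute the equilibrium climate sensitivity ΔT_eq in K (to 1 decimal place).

12.9 K

Net feedback parameter λ = (−3.4) + (+0.267) + (-0.094) + (+1) + (+0.29) = -1.937 W/m²/K.
ΔT = −F/λ = −25/(-1.937) = 12.9 K.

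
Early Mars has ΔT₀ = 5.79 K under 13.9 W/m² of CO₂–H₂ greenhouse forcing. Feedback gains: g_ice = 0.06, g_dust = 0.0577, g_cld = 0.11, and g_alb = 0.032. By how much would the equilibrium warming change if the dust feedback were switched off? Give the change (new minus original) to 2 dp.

-0.57 K

Original: g = 0.2597, ΔT = 5.79/(1−0.2597) = 7.8212 K.
Without dust: g' = 0.202, ΔT' = 5.79/(1−0.202) = 7.2556 K.
Change = 7.2556 − 7.8212 = -0.57 K.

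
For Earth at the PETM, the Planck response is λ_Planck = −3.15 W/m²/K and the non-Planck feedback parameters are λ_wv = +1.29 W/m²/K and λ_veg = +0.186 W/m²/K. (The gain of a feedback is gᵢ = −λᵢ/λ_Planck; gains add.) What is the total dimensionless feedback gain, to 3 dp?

0.469

Convert to gains: g_wv = 1.29/3.15 = 0.4095; g_veg = 0.186/3.15 = 0.05905.
Total gain g = 0.46855.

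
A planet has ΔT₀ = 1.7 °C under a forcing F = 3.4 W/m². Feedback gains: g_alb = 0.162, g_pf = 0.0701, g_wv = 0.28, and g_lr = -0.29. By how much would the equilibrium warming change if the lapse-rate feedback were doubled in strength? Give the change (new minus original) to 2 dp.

-0.59 °C

Original: g = 0.2221, ΔT = 1.7/(1−0.2221) = 2.1854 °C.
With doubled lapse-rate: g' = -0.0679, ΔT' = 1.7/(1+0.0679) = 1.5919 °C.
Change = 1.5919 − 2.1854 = -0.59 °C.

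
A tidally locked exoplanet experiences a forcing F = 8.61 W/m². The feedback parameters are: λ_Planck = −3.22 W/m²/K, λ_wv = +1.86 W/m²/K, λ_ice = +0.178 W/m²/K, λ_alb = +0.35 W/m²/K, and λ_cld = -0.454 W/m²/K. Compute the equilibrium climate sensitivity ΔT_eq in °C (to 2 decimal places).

Net feedback parameter λ = (−3.22) + (+1.86) + (+0.178) + (+0.35) + (-0.454) = -1.286 W/m²/K.
ΔT = −F/λ = −8.61/(-1.286) = 6.70 °C.

6.70 °C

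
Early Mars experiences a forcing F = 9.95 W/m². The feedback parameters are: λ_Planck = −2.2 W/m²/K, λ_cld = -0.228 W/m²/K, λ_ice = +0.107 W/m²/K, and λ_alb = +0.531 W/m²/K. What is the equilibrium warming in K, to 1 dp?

Net feedback parameter λ = (−2.2) + (-0.228) + (+0.107) + (+0.531) = -1.79 W/m²/K.
ΔT = −F/λ = −9.95/(-1.79) = 5.6 K.

5.6 K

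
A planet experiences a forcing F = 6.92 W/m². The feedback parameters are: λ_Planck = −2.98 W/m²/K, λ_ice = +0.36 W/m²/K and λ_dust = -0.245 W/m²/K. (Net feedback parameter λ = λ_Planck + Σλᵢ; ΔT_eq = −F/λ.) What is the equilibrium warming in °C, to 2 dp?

2.42 °C

Net feedback parameter λ = (−2.98) + (+0.36) + (-0.245) = -2.865 W/m²/K.
ΔT = −F/λ = −6.92/(-2.865) = 2.42 °C.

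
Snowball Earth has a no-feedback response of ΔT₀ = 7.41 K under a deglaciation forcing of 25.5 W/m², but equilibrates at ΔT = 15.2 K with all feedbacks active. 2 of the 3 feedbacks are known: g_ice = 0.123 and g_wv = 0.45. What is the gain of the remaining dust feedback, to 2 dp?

-0.06

Amplification A = ΔT/ΔT₀ = 15.2/7.41 = 2.051.
Total gain g = 1 − 1/A = 1 − 1/2.051 = 0.5124.
Known gains sum to 0.123 + 0.45 = 0.573.
g_dust = 0.5124 − 0.573 = -0.06.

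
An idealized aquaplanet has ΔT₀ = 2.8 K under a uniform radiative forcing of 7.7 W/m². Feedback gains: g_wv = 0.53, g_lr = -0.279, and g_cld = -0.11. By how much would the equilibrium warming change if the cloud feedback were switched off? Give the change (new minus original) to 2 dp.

0.48 K

Original: g = 0.141, ΔT = 2.8/(1−0.141) = 3.2596 K.
Without cloud: g' = 0.251, ΔT' = 2.8/(1−0.251) = 3.7383 K.
Change = 3.7383 − 3.2596 = 0.48 K.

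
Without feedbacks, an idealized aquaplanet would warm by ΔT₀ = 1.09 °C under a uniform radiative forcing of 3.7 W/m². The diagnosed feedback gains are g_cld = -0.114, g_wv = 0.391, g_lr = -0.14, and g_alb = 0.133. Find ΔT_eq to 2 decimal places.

Total gain g = -0.114 + 0.391 − 0.14 + 0.133 = 0.27.
Amplification A = 1/(1 − 0.27) = 1.37.
ΔT = 1.09 × 1.37 = 1.49 °C.

1.49 °C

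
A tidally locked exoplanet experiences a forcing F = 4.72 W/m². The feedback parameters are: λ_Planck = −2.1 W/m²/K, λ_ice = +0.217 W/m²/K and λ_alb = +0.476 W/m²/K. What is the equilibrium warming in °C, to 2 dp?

3.35 °C

Net feedback parameter λ = (−2.1) + (+0.217) + (+0.476) = -1.407 W/m²/K.
ΔT = −F/λ = −4.72/(-1.407) = 3.35 °C.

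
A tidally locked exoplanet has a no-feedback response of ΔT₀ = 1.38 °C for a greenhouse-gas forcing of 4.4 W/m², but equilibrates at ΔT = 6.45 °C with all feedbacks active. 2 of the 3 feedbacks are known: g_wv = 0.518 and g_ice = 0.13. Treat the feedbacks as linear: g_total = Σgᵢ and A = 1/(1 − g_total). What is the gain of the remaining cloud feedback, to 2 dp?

0.14

Amplification A = ΔT/ΔT₀ = 6.45/1.38 = 4.674.
Total gain g = 1 − 1/A = 1 − 1/4.674 = 0.7861.
Known gains sum to 0.518 + 0.13 = 0.648.
g_cld = 0.7861 − 0.648 = 0.14.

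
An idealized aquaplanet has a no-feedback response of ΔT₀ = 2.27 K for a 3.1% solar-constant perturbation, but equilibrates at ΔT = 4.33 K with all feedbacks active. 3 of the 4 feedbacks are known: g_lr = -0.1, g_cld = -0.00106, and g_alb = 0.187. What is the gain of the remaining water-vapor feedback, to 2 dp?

0.39

Amplification A = ΔT/ΔT₀ = 4.33/2.27 = 1.907.
Total gain g = 1 − 1/A = 1 − 1/1.907 = 0.4756.
Known gains sum to -0.1 − 0.00106 + 0.187 = 0.08594.
g_wv = 0.4756 − 0.08594 = 0.39.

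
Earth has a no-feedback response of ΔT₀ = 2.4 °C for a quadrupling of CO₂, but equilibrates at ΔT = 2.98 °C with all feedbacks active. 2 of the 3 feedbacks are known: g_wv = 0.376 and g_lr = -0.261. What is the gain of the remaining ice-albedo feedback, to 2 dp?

0.08

Amplification A = ΔT/ΔT₀ = 2.98/2.4 = 1.242.
Total gain g = 1 − 1/A = 1 − 1/1.242 = 0.1948.
Known gains sum to 0.376 − 0.261 = 0.115.
g_ice = 0.1948 − 0.115 = 0.08.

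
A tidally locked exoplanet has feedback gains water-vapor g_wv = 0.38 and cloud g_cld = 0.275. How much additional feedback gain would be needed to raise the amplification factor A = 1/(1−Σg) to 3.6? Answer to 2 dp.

0.07

Current total gain = 0.655.
Target gain for A = 3.6: g* = 1 − 1/3.6 = 0.7222.
Additional gain needed = 0.7222 − 0.655 = 0.07.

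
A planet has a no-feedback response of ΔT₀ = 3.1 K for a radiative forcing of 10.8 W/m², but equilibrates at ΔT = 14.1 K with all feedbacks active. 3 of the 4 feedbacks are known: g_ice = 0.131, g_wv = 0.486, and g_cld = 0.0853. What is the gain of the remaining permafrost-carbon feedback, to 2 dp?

0.08

Amplification A = ΔT/ΔT₀ = 14.1/3.1 = 4.548.
Total gain g = 1 − 1/A = 1 − 1/4.548 = 0.7801.
Known gains sum to 0.131 + 0.486 + 0.0853 = 0.7023.
g_pf = 0.7801 − 0.7023 = 0.08.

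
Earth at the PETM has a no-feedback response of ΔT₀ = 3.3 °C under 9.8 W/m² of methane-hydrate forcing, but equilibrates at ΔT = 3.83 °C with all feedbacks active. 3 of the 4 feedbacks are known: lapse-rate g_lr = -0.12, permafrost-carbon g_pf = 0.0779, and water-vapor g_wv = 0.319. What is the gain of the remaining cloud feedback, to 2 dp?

-0.14

Amplification A = ΔT/ΔT₀ = 3.83/3.3 = 1.161.
Total gain g = 1 − 1/A = 1 − 1/1.161 = 0.1387.
Known gains sum to -0.12 + 0.0779 + 0.319 = 0.2769.
g_cld = 0.1387 − 0.2769 = -0.14.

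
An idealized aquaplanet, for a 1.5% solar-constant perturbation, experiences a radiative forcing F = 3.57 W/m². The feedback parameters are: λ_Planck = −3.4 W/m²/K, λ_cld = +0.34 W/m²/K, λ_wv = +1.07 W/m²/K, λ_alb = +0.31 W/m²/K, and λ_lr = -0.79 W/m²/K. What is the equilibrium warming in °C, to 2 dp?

Net feedback parameter λ = (−3.4) + (+0.34) + (+1.07) + (+0.31) + (-0.79) = -2.47 W/m²/K.
ΔT = −F/λ = −3.57/(-2.47) = 1.45 °C.

1.45 °C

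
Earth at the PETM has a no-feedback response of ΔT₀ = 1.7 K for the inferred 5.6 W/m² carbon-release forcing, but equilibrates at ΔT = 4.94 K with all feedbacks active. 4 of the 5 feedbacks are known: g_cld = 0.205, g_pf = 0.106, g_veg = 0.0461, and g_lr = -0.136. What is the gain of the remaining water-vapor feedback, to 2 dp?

0.43

Amplification A = ΔT/ΔT₀ = 4.94/1.7 = 2.906.
Total gain g = 1 − 1/A = 1 − 1/2.906 = 0.6559.
Known gains sum to 0.205 + 0.106 + 0.0461 − 0.136 = 0.2211.
g_wv = 0.6559 − 0.2211 = 0.43.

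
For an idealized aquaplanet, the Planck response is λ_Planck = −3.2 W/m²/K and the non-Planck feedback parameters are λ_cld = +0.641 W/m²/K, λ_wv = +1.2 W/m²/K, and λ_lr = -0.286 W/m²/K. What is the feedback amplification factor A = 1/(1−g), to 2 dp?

1.95

Convert to gains: g_cld = 0.641/3.2 = 0.2003; g_wv = 1.2/3.2 = 0.375; g_lr = -0.286/3.2 = -0.08937.
Total gain g = 0.48593.
A = 1/(1 − 0.48593) = 1.95.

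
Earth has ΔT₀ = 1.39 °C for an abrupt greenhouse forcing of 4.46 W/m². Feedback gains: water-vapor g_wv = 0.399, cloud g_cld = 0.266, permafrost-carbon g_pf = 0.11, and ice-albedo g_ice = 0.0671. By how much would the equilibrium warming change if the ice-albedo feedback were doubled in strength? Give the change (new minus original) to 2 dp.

6.51 °C

Original: g = 0.8421, ΔT = 1.39/(1−0.8421) = 8.8030 °C.
With doubled ice-albedo: g' = 0.9092, ΔT' = 1.39/(1−0.9092) = 15.3084 °C.
Change = 15.3084 − 8.8030 = 6.51 °C.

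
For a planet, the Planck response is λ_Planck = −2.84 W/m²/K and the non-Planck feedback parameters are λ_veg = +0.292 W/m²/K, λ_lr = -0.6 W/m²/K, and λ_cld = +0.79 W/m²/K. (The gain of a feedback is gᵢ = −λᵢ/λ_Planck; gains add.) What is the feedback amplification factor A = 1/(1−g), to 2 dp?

1.20

Convert to gains: g_veg = 0.292/2.84 = 0.1028; g_lr = -0.6/2.84 = -0.2113; g_cld = 0.79/2.84 = 0.2782.
Total gain g = 0.1697.
A = 1/(1 − 0.1697) = 1.20.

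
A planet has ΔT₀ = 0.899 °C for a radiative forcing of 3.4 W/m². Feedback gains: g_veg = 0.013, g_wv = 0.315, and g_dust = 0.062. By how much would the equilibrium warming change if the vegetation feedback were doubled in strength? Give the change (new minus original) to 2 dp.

Original: g = 0.39, ΔT = 0.899/(1−0.39) = 1.4738 °C.
With doubled vegetation: g' = 0.403, ΔT' = 0.899/(1−0.403) = 1.5059 °C.
Change = 1.5059 − 1.4738 = 0.03 °C.

0.03 °C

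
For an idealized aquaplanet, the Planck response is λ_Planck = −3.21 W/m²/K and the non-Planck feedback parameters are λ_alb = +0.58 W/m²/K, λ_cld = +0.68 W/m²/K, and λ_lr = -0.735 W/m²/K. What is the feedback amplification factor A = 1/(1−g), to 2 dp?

Convert to gains: g_alb = 0.58/3.21 = 0.1807; g_cld = 0.68/3.21 = 0.2118; g_lr = -0.735/3.21 = -0.229.
Total gain g = 0.1635.
A = 1/(1 − 0.1635) = 1.20.

1.20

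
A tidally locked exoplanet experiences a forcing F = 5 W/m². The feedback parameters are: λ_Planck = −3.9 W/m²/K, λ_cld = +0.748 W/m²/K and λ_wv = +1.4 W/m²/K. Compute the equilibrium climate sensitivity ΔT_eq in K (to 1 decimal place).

Net feedback parameter λ = (−3.9) + (+0.748) + (+1.4) = -1.752 W/m²/K.
ΔT = −F/λ = −5/(-1.752) = 2.9 K.

2.9 K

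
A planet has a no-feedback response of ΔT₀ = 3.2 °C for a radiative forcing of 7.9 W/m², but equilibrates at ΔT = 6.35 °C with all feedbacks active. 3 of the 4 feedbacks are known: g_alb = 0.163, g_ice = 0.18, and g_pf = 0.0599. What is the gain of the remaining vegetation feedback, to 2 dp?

Amplification A = ΔT/ΔT₀ = 6.35/3.2 = 1.984.
Total gain g = 1 − 1/A = 1 − 1/1.984 = 0.496.
Known gains sum to 0.163 + 0.18 + 0.0599 = 0.4029.
g_veg = 0.496 − 0.4029 = 0.09.

0.09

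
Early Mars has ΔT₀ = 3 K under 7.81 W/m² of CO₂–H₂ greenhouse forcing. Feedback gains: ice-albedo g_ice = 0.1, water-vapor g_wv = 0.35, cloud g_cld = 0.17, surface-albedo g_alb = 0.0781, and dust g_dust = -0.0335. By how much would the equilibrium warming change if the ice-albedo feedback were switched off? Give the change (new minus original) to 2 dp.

-2.05 K

Original: g = 0.6646, ΔT = 3/(1−0.6646) = 8.9445 K.
Without ice-albedo: g' = 0.5646, ΔT' = 3/(1−0.5646) = 6.8902 K.
Change = 6.8902 − 8.9445 = -2.05 K.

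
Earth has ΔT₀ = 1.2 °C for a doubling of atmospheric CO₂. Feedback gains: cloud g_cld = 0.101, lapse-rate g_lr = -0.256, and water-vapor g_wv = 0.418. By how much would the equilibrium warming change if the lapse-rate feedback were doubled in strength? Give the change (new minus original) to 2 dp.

Original: g = 0.263, ΔT = 1.2/(1−0.263) = 1.6282 °C.
With doubled lapse-rate: g' = 0.007, ΔT' = 1.2/(1−0.007) = 1.2085 °C.
Change = 1.2085 − 1.6282 = -0.42 °C.

-0.42 °C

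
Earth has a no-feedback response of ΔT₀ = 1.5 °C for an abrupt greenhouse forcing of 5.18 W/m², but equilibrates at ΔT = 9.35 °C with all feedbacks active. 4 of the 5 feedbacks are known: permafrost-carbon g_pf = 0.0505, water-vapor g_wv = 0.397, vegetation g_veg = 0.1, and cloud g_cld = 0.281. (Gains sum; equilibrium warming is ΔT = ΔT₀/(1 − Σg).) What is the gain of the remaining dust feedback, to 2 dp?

Amplification A = ΔT/ΔT₀ = 9.35/1.5 = 6.233.
Total gain g = 1 − 1/A = 1 − 1/6.233 = 0.8396.
Known gains sum to 0.0505 + 0.397 + 0.1 + 0.281 = 0.8285.
g_dust = 0.8396 − 0.8285 = 0.01.

0.01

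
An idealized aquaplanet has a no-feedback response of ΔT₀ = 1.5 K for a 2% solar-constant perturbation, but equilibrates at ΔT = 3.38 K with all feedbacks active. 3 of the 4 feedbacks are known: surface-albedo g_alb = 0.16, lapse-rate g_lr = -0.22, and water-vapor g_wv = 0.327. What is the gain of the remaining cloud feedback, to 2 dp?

Amplification A = ΔT/ΔT₀ = 3.38/1.5 = 2.253.
Total gain g = 1 − 1/A = 1 − 1/2.253 = 0.5561.
Known gains sum to 0.16 − 0.22 + 0.327 = 0.267.
g_cld = 0.5561 − 0.267 = 0.29.

0.29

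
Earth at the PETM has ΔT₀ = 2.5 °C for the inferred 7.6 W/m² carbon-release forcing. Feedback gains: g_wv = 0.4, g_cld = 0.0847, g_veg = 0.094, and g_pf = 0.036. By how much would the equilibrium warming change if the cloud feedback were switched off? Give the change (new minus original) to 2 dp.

-1.17 °C

Original: g = 0.6147, ΔT = 2.5/(1−0.6147) = 6.4885 °C.
Without cloud: g' = 0.53, ΔT' = 2.5/(1−0.53) = 5.3191 °C.
Change = 5.3191 − 6.4885 = -1.17 °C.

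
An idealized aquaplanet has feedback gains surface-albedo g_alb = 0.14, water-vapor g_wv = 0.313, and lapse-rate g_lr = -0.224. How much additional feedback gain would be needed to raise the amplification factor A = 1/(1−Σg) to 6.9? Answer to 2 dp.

0.63

Current total gain = 0.229.
Target gain for A = 6.9: g* = 1 − 1/6.9 = 0.8551.
Additional gain needed = 0.8551 − 0.229 = 0.63.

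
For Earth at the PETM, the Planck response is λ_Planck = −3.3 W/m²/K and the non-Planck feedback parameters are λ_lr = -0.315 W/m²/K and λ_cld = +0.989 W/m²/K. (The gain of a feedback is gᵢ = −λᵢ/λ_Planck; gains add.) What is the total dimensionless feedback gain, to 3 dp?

0.204

Convert to gains: g_lr = -0.315/3.3 = -0.09545; g_cld = 0.989/3.3 = 0.2997.
Total gain g = 0.20425.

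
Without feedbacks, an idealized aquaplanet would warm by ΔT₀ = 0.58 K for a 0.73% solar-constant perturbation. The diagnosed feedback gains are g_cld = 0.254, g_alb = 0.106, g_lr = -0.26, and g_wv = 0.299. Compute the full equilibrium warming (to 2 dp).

0.97 K

Total gain g = 0.254 + 0.106 − 0.26 + 0.299 = 0.399.
Amplification A = 1/(1 − 0.399) = 1.664.
ΔT = 0.58 × 1.664 = 0.97 K.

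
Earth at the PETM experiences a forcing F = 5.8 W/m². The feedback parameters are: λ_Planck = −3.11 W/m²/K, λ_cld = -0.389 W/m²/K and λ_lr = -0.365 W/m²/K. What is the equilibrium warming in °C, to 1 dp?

Net feedback parameter λ = (−3.11) + (-0.389) + (-0.365) = -3.864 W/m²/K.
ΔT = −F/λ = −5.8/(-3.864) = 1.5 °C.

1.5 °C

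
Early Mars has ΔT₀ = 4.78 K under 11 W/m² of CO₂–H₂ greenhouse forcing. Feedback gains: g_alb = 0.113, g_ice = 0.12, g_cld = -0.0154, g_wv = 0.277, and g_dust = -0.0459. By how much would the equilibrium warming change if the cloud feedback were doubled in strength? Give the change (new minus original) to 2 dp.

-0.24 K

Original: g = 0.4487, ΔT = 4.78/(1−0.4487) = 8.6704 K.
With doubled cloud: g' = 0.4333, ΔT' = 4.78/(1−0.4333) = 8.4348 K.
Change = 8.4348 − 8.6704 = -0.24 K.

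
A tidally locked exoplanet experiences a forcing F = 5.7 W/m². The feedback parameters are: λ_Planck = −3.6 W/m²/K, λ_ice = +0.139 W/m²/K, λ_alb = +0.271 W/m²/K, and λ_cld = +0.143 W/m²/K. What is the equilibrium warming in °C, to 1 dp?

1.9 °C

Net feedback parameter λ = (−3.6) + (+0.139) + (+0.271) + (+0.143) = -3.047 W/m²/K.
ΔT = −F/λ = −5.7/(-3.047) = 1.9 °C.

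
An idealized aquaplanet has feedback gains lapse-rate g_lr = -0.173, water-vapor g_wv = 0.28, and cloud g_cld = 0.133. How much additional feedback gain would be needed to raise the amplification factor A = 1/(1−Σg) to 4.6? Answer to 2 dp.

Current total gain = 0.24.
Target gain for A = 4.6: g* = 1 − 1/4.6 = 0.7826.
Additional gain needed = 0.7826 − 0.24 = 0.54.

0.54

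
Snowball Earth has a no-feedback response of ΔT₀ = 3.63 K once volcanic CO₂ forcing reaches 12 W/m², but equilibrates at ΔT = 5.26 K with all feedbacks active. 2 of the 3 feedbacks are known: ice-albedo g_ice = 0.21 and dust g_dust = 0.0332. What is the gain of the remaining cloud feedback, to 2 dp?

0.07

Amplification A = ΔT/ΔT₀ = 5.26/3.63 = 1.449.
Total gain g = 1 − 1/A = 1 − 1/1.449 = 0.3099.
Known gains sum to 0.21 + 0.0332 = 0.2432.
g_cld = 0.3099 − 0.2432 = 0.07.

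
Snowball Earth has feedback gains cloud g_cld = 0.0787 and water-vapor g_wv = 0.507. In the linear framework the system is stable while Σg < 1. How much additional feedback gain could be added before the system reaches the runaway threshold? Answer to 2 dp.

Current total gain = 0.0787 + 0.507 = 0.5857.
Margin to runaway = 1 − 0.5857 = 0.41.

0.41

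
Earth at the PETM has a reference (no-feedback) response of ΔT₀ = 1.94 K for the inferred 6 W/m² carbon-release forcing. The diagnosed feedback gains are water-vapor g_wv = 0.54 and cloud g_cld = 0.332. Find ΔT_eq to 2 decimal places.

Total gain g = 0.54 + 0.332 = 0.872.
Amplification A = 1/(1 − 0.872) = 7.813.
ΔT = 1.94 × 7.813 = 15.16 K.

15.16 K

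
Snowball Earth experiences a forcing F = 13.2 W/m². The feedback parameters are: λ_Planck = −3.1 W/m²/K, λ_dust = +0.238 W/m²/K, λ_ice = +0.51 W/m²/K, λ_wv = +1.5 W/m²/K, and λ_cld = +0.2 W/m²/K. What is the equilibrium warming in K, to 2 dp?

20.25 K

Net feedback parameter λ = (−3.1) + (+0.238) + (+0.51) + (+1.5) + (+0.2) = -0.652 W/m²/K.
ΔT = −F/λ = −13.2/(-0.652) = 20.25 K.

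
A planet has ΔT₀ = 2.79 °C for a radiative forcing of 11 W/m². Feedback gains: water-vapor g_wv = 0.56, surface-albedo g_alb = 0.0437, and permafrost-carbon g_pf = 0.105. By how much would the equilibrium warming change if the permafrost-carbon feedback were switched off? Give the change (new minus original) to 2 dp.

Original: g = 0.7087, ΔT = 2.79/(1−0.7087) = 9.5778 °C.
Without permafrost-carbon: g' = 0.6037, ΔT' = 2.79/(1−0.6037) = 7.0401 °C.
Change = 7.0401 − 9.5778 = -2.54 °C.

-2.54 °C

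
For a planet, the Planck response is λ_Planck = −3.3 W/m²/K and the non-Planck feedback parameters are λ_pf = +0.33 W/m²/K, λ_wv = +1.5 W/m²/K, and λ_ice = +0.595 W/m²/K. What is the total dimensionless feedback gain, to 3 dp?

Convert to gains: g_pf = 0.33/3.3 = 0.1; g_wv = 1.5/3.3 = 0.4545; g_ice = 0.595/3.3 = 0.1803.
Total gain g = 0.7348.

0.735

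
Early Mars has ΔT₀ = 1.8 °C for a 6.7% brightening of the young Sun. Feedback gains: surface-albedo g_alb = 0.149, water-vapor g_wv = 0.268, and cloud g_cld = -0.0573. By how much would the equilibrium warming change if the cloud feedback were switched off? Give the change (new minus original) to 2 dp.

0.28 °C

Original: g = 0.3597, ΔT = 1.8/(1−0.3597) = 2.8112 °C.
Without cloud: g' = 0.417, ΔT' = 1.8/(1−0.417) = 3.0875 °C.
Change = 3.0875 − 2.8112 = 0.28 °C.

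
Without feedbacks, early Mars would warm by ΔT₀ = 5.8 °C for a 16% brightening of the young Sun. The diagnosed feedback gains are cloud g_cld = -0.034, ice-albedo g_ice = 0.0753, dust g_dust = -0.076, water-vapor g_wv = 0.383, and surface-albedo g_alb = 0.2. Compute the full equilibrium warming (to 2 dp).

Total gain g = -0.034 + 0.0753 − 0.076 + 0.383 + 0.2 = 0.5483.
Amplification A = 1/(1 − 0.5483) = 2.214.
ΔT = 5.8 × 2.214 = 12.84 °C.

12.84 °C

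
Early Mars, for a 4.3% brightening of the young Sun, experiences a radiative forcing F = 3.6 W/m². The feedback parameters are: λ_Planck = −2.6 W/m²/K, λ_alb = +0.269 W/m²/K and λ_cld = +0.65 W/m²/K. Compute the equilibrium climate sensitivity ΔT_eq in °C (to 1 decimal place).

2.1 °C

Net feedback parameter λ = (−2.6) + (+0.269) + (+0.65) = -1.681 W/m²/K.
ΔT = −F/λ = −3.6/(-1.681) = 2.1 °C.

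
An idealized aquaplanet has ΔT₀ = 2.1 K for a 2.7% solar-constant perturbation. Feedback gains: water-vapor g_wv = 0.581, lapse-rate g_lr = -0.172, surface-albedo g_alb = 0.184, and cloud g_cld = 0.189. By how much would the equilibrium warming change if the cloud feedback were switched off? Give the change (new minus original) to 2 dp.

Original: g = 0.782, ΔT = 2.1/(1−0.782) = 9.6330 K.
Without cloud: g' = 0.593, ΔT' = 2.1/(1−0.593) = 5.1597 K.
Change = 5.1597 − 9.6330 = -4.47 K.

-4.47 K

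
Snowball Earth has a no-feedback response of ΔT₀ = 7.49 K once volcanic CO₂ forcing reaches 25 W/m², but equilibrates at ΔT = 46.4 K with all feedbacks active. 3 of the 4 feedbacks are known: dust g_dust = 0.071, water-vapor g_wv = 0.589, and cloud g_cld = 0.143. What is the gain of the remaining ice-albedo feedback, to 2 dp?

0.04

Amplification A = ΔT/ΔT₀ = 46.4/7.49 = 6.195.
Total gain g = 1 − 1/A = 1 − 1/6.195 = 0.8386.
Known gains sum to 0.071 + 0.589 + 0.143 = 0.803.
g_ice = 0.8386 − 0.803 = 0.04.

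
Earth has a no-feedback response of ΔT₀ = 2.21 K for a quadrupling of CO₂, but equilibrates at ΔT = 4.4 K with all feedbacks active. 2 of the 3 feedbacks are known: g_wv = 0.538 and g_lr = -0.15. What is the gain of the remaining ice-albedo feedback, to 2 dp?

Amplification A = ΔT/ΔT₀ = 4.4/2.21 = 1.991.
Total gain g = 1 − 1/A = 1 − 1/1.991 = 0.4977.
Known gains sum to 0.538 − 0.15 = 0.388.
g_ice = 0.4977 − 0.388 = 0.11.

0.11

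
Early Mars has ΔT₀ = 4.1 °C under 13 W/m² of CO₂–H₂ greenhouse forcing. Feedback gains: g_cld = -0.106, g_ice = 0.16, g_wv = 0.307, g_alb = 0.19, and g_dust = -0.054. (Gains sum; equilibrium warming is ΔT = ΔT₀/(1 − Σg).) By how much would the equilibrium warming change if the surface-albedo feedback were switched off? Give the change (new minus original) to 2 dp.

-2.23 °C

Original: g = 0.497, ΔT = 4.1/(1−0.497) = 8.1511 °C.
Without surface-albedo: g' = 0.307, ΔT' = 4.1/(1−0.307) = 5.9163 °C.
Change = 5.9163 − 8.1511 = -2.23 °C.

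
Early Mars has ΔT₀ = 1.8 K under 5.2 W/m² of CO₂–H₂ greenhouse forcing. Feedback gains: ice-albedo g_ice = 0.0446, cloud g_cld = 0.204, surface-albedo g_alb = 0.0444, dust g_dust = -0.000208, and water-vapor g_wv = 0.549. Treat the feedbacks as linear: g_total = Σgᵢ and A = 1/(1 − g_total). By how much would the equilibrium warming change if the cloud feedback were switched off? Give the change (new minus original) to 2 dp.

-6.41 K

Original: g = 0.841792, ΔT = 1.8/(1−0.841792) = 11.3774 K.
Without cloud: g' = 0.637792, ΔT' = 1.8/(1−0.637792) = 4.9695 K.
Change = 4.9695 − 11.3774 = -6.41 K.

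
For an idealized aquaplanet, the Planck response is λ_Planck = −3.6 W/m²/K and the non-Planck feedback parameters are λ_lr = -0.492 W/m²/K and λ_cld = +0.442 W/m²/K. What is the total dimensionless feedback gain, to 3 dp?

-0.014

Convert to gains: g_lr = -0.492/3.6 = -0.1367; g_cld = 0.442/3.6 = 0.1228.
Total gain g = -0.0139.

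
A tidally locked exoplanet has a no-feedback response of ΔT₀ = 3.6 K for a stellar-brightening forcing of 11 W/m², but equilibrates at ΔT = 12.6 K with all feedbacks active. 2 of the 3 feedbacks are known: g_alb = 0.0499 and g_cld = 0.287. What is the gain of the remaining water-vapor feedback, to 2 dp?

0.38

Amplification A = ΔT/ΔT₀ = 12.6/3.6 = 3.5.
Total gain g = 1 − 1/A = 1 − 1/3.5 = 0.7143.
Known gains sum to 0.0499 + 0.287 = 0.3369.
g_wv = 0.7143 − 0.3369 = 0.38.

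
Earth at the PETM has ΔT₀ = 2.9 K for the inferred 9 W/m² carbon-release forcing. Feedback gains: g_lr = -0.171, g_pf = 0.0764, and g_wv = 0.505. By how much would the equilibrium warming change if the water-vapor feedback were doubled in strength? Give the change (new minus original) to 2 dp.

Original: g = 0.4104, ΔT = 2.9/(1−0.4104) = 4.9186 K.
With doubled water-vapor: g' = 0.9154, ΔT' = 2.9/(1−0.9154) = 34.2790 K.
Change = 34.2790 − 4.9186 = 29.36 K.

29.36 K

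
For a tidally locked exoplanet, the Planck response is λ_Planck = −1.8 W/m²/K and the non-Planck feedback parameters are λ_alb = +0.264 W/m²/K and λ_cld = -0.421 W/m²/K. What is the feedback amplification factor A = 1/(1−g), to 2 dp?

0.92

Convert to gains: g_alb = 0.264/1.8 = 0.1467; g_cld = -0.421/1.8 = -0.2339.
Total gain g = -0.0872.
A = 1/(1 + 0.0872) = 0.92.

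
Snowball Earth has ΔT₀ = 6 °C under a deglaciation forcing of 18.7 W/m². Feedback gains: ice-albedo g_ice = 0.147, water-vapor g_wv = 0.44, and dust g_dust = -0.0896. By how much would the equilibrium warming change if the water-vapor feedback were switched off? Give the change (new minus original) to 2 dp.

Original: g = 0.4974, ΔT = 6/(1−0.4974) = 11.9379 °C.
Without water-vapor: g' = 0.0574, ΔT' = 6/(1−0.0574) = 6.3654 °C.
Change = 6.3654 − 11.9379 = -5.57 °C.

-5.57 °C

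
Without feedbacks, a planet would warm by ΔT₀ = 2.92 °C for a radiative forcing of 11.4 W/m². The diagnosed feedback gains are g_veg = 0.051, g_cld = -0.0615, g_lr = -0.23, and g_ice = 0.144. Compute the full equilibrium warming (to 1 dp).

Total gain g = 0.051 − 0.0615 − 0.23 + 0.144 = -0.0965.
Amplification A = 1/(1 + 0.0965) = 0.912.
ΔT = 2.92 × 0.912 = 2.7 °C.

2.7 °C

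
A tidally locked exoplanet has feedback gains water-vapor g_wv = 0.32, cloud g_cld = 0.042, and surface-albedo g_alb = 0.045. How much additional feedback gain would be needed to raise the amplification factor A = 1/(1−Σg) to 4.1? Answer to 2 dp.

0.35

Current total gain = 0.407.
Target gain for A = 4.1: g* = 1 − 1/4.1 = 0.7561.
Additional gain needed = 0.7561 − 0.407 = 0.35.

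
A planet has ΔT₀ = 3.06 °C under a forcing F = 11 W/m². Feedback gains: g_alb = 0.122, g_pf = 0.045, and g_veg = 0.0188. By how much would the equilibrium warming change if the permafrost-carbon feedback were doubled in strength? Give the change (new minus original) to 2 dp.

Original: g = 0.1858, ΔT = 3.06/(1−0.1858) = 3.7583 °C.
With doubled permafrost-carbon: g' = 0.2308, ΔT' = 3.06/(1−0.2308) = 3.9782 °C.
Change = 3.9782 − 3.7583 = 0.22 °C.

0.22 °C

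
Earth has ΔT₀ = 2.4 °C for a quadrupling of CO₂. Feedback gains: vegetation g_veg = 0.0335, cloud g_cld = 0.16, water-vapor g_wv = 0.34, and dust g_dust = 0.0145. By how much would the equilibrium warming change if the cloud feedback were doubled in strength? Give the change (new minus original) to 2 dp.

2.91 °C

Original: g = 0.548, ΔT = 2.4/(1−0.548) = 5.3097 °C.
With doubled cloud: g' = 0.708, ΔT' = 2.4/(1−0.708) = 8.2192 °C.
Change = 8.2192 − 5.3097 = 2.91 °C.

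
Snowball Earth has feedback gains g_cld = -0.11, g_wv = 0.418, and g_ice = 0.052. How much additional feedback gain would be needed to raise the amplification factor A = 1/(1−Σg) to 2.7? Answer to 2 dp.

Current total gain = 0.36.
Target gain for A = 2.7: g* = 1 − 1/2.7 = 0.6296.
Additional gain needed = 0.6296 − 0.36 = 0.27.

0.27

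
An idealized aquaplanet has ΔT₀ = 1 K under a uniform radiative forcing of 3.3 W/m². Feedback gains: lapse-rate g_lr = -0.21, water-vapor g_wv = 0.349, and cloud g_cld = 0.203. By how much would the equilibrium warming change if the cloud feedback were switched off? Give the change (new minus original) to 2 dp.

Original: g = 0.342, ΔT = 1/(1−0.342) = 1.5198 K.
Without cloud: g' = 0.139, ΔT' = 1/(1−0.139) = 1.1614 K.
Change = 1.1614 − 1.5198 = -0.36 K.

-0.36 K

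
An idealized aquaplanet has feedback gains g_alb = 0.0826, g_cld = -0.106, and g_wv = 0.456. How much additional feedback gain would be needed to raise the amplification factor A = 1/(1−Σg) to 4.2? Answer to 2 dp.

Current total gain = 0.4326.
Target gain for A = 4.2: g* = 1 − 1/4.2 = 0.7619.
Additional gain needed = 0.7619 − 0.4326 = 0.33.

0.33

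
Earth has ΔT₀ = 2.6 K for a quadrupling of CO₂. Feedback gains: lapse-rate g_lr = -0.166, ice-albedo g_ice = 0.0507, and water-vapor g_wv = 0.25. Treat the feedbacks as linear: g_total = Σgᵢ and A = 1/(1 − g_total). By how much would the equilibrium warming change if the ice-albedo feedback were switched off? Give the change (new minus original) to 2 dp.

Original: g = 0.1347, ΔT = 2.6/(1−0.1347) = 3.0047 K.
Without ice-albedo: g' = 0.084, ΔT' = 2.6/(1−0.084) = 2.8384 K.
Change = 2.8384 − 3.0047 = -0.17 K.

-0.17 K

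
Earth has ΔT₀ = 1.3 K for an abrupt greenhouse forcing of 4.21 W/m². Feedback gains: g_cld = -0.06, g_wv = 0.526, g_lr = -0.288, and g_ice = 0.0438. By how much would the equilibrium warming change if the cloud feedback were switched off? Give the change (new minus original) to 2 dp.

0.14 K

Original: g = 0.2218, ΔT = 1.3/(1−0.2218) = 1.6705 K.
Without cloud: g' = 0.2818, ΔT' = 1.3/(1−0.2818) = 1.8101 K.
Change = 1.8101 − 1.6705 = 0.14 K.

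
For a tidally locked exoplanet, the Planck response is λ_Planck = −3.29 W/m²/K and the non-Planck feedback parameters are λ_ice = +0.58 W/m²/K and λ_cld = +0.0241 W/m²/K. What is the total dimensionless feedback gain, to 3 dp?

0.184

Convert to gains: g_ice = 0.58/3.29 = 0.1763; g_cld = 0.0241/3.29 = 0.007325.
Total gain g = 0.183625.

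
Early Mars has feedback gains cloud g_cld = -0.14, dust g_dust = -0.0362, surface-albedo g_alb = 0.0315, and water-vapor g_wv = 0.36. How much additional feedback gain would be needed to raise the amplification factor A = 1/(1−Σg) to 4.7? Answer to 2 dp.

Current total gain = 0.2153.
Target gain for A = 4.7: g* = 1 − 1/4.7 = 0.7872.
Additional gain needed = 0.7872 − 0.2153 = 0.57.

0.57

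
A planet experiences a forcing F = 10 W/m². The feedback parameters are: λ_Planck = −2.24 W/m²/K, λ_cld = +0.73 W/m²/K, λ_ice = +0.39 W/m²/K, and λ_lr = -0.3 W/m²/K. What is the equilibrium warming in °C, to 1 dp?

Net feedback parameter λ = (−2.24) + (+0.73) + (+0.39) + (-0.3) = -1.42 W/m²/K.
ΔT = −F/λ = −10/(-1.42) = 7.0 °C.

7.0 °C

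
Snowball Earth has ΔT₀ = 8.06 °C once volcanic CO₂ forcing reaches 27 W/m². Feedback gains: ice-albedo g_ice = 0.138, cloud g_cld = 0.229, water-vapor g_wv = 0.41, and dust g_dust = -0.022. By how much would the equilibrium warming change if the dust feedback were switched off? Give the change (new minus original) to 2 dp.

Original: g = 0.755, ΔT = 8.06/(1−0.755) = 32.8980 °C.
Without dust: g' = 0.777, ΔT' = 8.06/(1−0.777) = 36.1435 °C.
Change = 36.1435 − 32.8980 = 3.25 °C.

3.25 °C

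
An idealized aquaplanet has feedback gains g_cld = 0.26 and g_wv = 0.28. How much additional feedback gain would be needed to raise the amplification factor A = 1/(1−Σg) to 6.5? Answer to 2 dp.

Current total gain = 0.54.
Target gain for A = 6.5: g* = 1 − 1/6.5 = 0.8462.
Additional gain needed = 0.8462 − 0.54 = 0.31.

0.31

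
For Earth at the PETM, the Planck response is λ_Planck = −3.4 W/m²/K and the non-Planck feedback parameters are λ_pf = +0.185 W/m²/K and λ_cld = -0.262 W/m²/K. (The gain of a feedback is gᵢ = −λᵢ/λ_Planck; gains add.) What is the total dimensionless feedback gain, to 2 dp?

Convert to gains: g_pf = 0.185/3.4 = 0.05441; g_cld = -0.262/3.4 = -0.07706.
Total gain g = -0.02265.

-0.02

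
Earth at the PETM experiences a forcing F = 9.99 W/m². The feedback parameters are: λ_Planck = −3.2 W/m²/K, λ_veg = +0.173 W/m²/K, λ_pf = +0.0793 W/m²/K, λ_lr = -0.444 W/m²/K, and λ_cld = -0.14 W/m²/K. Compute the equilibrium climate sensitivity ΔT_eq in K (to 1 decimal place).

2.8 K

Net feedback parameter λ = (−3.2) + (+0.173) + (+0.0793) + (-0.444) + (-0.14) = -3.5317 W/m²/K.
ΔT = −F/λ = −9.99/(-3.5317) = 2.8 K.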